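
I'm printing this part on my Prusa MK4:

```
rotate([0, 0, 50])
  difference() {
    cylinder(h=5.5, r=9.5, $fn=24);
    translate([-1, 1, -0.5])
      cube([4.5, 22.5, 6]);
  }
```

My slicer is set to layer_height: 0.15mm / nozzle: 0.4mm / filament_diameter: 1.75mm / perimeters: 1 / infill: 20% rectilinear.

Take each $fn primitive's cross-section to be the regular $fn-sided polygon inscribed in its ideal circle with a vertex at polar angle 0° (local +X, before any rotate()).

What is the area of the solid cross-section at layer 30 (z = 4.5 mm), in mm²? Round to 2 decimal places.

243.08 mm²

At z = 4.5 mm: the r=9.5 cylinder gives a regular 24-gon of circumradius 9.5 (constant along its height) (area = (24/2)·9.500²·sin(360°/24) = 280.30 mm²); the cube at (-1, 1) is present — its section is the full 4.5×22.5 rectangle (area 101.25 mm²); After the difference (first − rest): starting from the r=9.5 cylinder (280.30 mm²), the 4.5×22.5 cube at (-1, 1) partially overlaps it — only the 37.22 mm² overlap (of its 101.25 mm²) is removed, clipping the outline — area = 243.08 mm²; (whole slice rotated 50° about Z — lengths, areas and connectivity unchanged). Overall, the cross-section is a single solid region. Net area = 243.08 mm².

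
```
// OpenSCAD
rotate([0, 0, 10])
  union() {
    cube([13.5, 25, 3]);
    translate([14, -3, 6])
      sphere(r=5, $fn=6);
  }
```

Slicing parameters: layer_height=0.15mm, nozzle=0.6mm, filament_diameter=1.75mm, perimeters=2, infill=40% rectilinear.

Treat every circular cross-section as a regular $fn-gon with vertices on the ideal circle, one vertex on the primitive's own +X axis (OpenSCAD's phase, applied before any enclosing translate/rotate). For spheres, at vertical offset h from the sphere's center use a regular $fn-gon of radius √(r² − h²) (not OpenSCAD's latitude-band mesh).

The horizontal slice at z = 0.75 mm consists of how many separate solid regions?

1

At z = 0.75 mm: the cube (footprint 13.5×25) is included at this height; the sphere at (14, -3) does not reach this height (|z−center|=5.250 > r=5); Combining (union): only the 13.5×25 cube is present, so the union is just that shape — 1 connected region; (rotated 10° about Z; rotation is an isometry so areas/perimeters/island counts are preserved). The result has 1 disconnected region.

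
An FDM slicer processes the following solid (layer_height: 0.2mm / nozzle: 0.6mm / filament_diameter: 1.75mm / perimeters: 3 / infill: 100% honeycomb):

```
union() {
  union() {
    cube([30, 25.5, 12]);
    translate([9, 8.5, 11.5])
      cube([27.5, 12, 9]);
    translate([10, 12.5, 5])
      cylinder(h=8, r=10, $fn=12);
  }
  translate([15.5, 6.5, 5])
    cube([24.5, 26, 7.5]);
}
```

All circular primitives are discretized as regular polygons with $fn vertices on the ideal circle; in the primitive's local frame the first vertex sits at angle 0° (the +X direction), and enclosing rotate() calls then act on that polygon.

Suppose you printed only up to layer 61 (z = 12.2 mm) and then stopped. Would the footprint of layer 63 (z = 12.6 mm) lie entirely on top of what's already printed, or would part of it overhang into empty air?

Compare the two slices. At z = 12.2: the cube is not intersected at this z (z outside [0, 12]); the cube at (9, 8.5) is present — its section is the full 27.5×12 rectangle (area 330.00 mm²); the r=10 cylinder at (10, 12.5) contributes a regular 12-gon of circumradius 10 (area = (12/2)·10.000²·sin(360°/12) = 300.00 mm²); Combining (union): the regions partially overlap — summed areas 630.00 mm² minus the doubly-counted overlap 117.99 mm² gives 512.01 mm² — area = 512.01 mm²; the cube at (15.5, 6.5) (footprint 24.5×26) is included at this height (area 637.00 mm²); Merging all regions: the regions partially overlap — summed areas 1149.01 mm² minus the doubly-counted overlap 257.97 mm² gives 891.04 mm² — area = 891.04 mm². At z = 12.6: the cube is not intersected at this z (z outside [0, 12]); the cube at (9, 8.5) (footprint 27.5×12) is included at this height (area 330.00 mm²); the r=10 cylinder at (10, 12.5) contributes a regular 12-gon of circumradius 10 (area = (12/2)·10.000²·sin(360°/12) = 300.00 mm²); Merging all regions: the regions partially overlap — summed areas 630.00 mm² minus the doubly-counted overlap 117.99 mm² gives 512.01 mm² — area = 512.01 mm²; the cube at (15.5, 6.5) is not intersected at this z (z outside [5, 12.5]); Taking the union: only the result so far is present, so the union is just that shape — area = 512.01 mm². Checking containment: the cross-section at z = 12.6 is a subset of the cross-section at z = 12.2.

entirely on top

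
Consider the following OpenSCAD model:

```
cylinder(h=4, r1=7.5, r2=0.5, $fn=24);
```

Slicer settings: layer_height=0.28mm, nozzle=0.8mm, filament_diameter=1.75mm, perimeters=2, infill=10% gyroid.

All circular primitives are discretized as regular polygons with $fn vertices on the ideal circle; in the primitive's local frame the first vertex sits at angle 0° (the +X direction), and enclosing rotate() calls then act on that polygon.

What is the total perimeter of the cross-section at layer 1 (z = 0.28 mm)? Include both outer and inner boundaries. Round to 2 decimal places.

At z = 0.28 mm: the cone (r1=7.5→r2=0.5) has section circumradius 7.010 here — a regular 24-gon (perimeter = 2·24·7.010·sin(180°/24) = 43.92 mm). Overall, the cross-section is a single solid region. Total boundary length (outer) = 43.92 mm.

43.92 mm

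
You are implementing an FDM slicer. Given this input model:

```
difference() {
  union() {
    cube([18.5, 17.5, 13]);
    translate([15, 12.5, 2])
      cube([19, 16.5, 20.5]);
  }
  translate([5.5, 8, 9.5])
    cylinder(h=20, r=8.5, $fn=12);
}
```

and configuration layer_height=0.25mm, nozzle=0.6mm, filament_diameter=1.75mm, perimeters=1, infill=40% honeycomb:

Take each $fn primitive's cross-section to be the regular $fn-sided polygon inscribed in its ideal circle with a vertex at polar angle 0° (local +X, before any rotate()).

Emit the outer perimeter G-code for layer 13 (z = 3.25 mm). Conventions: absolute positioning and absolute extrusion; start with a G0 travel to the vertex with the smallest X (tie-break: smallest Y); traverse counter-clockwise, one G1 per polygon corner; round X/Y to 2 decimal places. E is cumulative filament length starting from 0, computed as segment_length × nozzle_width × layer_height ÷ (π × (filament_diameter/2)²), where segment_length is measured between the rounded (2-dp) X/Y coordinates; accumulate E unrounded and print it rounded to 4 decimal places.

G0 X0.00 Y0.00 Z3.25
G1 X18.50 Y0.00 E1.1537
G1 X18.50 Y12.50 E1.9332
G1 X34.00 Y12.50 E2.8999
G1 X34.00 Y29.00 E3.9289
G1 X15.00 Y29.00 E5.1137
G1 X15.00 Y17.50 E5.8309
G1 X0.00 Y17.50 E6.7664
G1 X0.00 Y0.00 E7.8577

At z = 3.25 mm: the 18.5×17.5 cube contributes its full rectangle; the cube at (15, 12.5) is present — its section is the full 19×16.5 rectangle; Combining (union): the regions partially overlap (shared area 17.50 mm²), so overlapping operands fuse into one piece — 1 connected region; the cylinder at (5.5, 8) does not reach this height (z outside [9.5, 29.5]); After the difference (first − rest): none of the subtracted shapes is present at this height, so that combined region is unchanged — 1 connected region. The outline is a single polygon with 8 vertices. Extrusion per mm of travel: 0.6 × 0.25 / (π × 0.875²) = 0.062363. Accumulating E over each segment gives final E = 7.8577.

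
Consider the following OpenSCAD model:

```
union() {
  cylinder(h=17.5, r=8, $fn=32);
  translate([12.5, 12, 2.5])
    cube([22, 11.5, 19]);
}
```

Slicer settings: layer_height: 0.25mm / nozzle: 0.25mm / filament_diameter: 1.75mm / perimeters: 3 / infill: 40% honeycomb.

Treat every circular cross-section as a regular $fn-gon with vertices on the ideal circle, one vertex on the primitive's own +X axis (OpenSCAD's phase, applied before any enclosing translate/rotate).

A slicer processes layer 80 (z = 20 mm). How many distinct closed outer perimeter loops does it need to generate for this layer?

1

At z = 20 mm: the cylinder is absent (z outside [0, 17.5]); the cube at (12.5, 12) (footprint 22×11.5) is included at this height; Combining (union): only the 22×11.5 cube at (12.5, 12) is present, so the union is just that shape — 1 connected region. The result has 1 disconnected region.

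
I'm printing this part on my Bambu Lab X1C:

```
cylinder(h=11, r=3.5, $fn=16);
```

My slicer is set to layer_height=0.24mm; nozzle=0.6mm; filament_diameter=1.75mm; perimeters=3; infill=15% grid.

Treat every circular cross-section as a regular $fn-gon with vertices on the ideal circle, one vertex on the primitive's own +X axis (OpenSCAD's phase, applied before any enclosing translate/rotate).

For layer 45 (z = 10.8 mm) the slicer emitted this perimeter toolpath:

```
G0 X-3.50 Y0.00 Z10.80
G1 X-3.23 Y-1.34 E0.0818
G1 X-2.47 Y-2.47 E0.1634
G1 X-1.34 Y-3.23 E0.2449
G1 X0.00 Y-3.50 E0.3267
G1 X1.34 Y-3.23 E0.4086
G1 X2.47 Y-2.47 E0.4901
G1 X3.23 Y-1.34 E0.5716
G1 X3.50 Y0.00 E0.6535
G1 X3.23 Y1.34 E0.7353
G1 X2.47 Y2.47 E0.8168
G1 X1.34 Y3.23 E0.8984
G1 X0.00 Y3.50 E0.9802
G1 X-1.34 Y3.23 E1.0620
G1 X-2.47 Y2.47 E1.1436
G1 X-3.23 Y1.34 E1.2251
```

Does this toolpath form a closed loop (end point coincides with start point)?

Start point (G0): (-3.50, 0.00). End point (last G1): the path does not return to the start — open.

no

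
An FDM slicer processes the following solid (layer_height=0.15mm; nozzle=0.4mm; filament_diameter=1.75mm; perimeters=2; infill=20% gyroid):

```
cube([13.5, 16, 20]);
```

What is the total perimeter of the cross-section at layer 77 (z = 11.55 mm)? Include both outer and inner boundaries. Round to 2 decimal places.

At z = 11.55 mm: the cube is present — its section is the full 13.5×16 rectangle (perimeter 59.00 mm). Overall, the cross-section is a single solid region. Total boundary length (outer) = 59.00 mm.

59.00 mm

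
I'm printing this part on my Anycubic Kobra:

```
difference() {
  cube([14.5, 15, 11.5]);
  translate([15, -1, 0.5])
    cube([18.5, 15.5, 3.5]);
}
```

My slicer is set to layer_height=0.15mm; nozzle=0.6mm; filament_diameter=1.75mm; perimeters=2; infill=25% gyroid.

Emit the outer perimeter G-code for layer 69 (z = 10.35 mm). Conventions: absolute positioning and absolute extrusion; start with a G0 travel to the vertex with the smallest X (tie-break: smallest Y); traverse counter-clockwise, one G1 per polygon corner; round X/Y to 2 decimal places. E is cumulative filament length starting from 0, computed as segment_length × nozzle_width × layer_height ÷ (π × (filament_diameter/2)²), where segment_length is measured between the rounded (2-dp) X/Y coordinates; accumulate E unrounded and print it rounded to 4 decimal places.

At z = 10.35 mm: the cube (footprint 14.5×15) is included at this height; the cube at (15, -1) does not reach this height (z outside [0.5, 4]); After the difference (first − rest): none of the subtracted shapes is present at this height, so the 14.5×15 cube is unchanged — 1 connected region. The outline is a single polygon with 4 vertices. Extrusion per mm of travel: 0.6 × 0.15 / (π × 0.875²) = 0.037418. Accumulating E over each segment gives final E = 2.2076.

G0 X0.00 Y0.00 Z10.35
G1 X14.50 Y0.00 E0.5426
G1 X14.50 Y15.00 E1.1038
G1 X0.00 Y15.00 E1.6464
G1 X0.00 Y0.00 E2.2076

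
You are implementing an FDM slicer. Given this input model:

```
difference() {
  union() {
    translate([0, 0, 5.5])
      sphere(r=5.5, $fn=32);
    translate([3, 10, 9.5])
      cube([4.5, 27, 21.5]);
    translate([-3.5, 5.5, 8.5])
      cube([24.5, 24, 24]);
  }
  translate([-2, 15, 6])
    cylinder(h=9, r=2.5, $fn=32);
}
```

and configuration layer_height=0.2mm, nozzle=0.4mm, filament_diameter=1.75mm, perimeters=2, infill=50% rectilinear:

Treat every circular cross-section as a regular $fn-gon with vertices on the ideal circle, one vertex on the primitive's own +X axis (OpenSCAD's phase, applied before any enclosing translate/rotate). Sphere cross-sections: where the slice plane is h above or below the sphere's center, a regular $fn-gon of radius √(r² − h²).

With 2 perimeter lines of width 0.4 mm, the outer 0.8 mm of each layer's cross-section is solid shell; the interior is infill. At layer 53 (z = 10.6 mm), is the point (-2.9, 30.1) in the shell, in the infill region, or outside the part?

outside

At z = 10.6 mm: the r=5.5 sphere contributes a regular 32-gon of circumradius √(5.5²−5.1²) = 2.059; the 4.5×27 cube at (3, 10) contributes its full rectangle; the cube at (-3.5, 5.5) is present — its section is the full 24.5×24 rectangle; Taking the union: the regions partially overlap (shared area 87.75 mm²), so overlapping operands fuse into one piece — 2 connected regions; the r=2.5 cylinder at (-2, 15) contributes a regular 32-gon of circumradius 2.5; Subtracting the remaining from the first: starting from that combined region, the r=2.5 cylinder at (-2, 15) partially overlaps it — only the 16.75 mm² overlap (of its 19.51 mm²) is removed, clipping the outline — 2 connected regions. Overall, the cross-section has 2 separate islands. The nearest boundary edge runs (-3.50, 29.50)→(3.00, 29.50); distance from the point to it = 0.60 mm. The point is not inside any of the regions above, so it lies outside the cross-section (0.60 mm from the nearest boundary).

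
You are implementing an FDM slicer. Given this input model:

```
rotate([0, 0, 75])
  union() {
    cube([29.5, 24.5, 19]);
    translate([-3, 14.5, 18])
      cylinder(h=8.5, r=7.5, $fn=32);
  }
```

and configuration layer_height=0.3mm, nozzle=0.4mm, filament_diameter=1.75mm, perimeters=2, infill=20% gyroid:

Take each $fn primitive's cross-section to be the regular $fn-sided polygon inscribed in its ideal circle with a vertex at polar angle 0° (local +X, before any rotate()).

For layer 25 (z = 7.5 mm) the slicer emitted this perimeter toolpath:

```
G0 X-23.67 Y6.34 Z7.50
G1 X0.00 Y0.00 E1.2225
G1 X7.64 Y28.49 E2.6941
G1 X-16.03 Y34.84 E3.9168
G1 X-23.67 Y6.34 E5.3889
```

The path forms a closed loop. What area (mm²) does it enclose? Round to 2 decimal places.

722.95 mm²

Apply the shoelace formula to the sequence of (X, Y) vertices; enclosed area = 722.95 mm².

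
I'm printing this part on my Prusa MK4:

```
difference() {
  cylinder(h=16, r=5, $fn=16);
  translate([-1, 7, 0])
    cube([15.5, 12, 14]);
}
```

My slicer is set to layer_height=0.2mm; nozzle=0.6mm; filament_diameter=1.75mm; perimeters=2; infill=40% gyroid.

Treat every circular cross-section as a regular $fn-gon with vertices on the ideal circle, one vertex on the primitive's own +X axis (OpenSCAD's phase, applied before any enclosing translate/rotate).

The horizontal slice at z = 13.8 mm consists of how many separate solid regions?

At z = 13.8 mm: the cylinder: section is a regular 16-gon, circumradius r=5; the cube at (-1, 7) (footprint 15.5×12) is included at this height; Taking the first minus the rest: starting from the r=5 cylinder, the 15.5×12 cube at (-1, 7) misses the remaining region (no effect) — 1 connected region. The result has 1 disconnected region.

1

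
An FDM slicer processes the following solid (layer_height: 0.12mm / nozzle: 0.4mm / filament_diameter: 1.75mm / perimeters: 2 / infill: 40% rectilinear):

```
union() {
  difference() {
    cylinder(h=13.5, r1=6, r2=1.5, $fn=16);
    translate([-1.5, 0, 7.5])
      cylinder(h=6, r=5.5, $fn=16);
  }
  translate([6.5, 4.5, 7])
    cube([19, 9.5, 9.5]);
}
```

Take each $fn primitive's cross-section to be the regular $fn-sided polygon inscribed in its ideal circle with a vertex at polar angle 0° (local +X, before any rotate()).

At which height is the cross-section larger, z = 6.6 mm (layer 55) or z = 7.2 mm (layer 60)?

layer 60 (z = 7.2 mm)

Layer 55 (z = 6.6): the cone contributes a regular 16-gon of circumradius 3.800 (interpolated between r1=6 and r2=1.5 at t=0.489) (area = (16/2)·3.800²·sin(360°/16) = 44.21 mm²); the cylinder at (-1.5, 0) is absent (z outside [7.5, 13.5]); Taking the first minus the rest: none of the subtracted shapes is present at this height, so the cone is unchanged — area = 44.21 mm²; the cube at (6.5, 4.5) is not intersected at this z (z outside [7, 16.5]); Merging all regions: only the result so far is present, so the union is just that shape — area = 44.21 mm². So its area = 44.21 mm². Layer 60 (z = 7.2): the cone contributes a regular 16-gon of circumradius 3.600 (interpolated between r1=6 and r2=1.5 at t=0.533) (area = (16/2)·3.600²·sin(360°/16) = 39.68 mm²); the cylinder at (-1.5, 0) is absent (z outside [7.5, 13.5]); Taking the first minus the rest: none of the subtracted shapes is present at this height, so the cone is unchanged — area = 39.68 mm²; the 19×9.5 cube at (6.5, 4.5) contributes its full rectangle (area 180.50 mm²); Taking the union: the 2 present regions are separate (no shared area or edge), so areas and boundary lengths simply add and each stays a separate island — area = 220.18 mm². So its area = 220.18 mm². Layer 60 is larger (220.18 vs 44.21 mm²).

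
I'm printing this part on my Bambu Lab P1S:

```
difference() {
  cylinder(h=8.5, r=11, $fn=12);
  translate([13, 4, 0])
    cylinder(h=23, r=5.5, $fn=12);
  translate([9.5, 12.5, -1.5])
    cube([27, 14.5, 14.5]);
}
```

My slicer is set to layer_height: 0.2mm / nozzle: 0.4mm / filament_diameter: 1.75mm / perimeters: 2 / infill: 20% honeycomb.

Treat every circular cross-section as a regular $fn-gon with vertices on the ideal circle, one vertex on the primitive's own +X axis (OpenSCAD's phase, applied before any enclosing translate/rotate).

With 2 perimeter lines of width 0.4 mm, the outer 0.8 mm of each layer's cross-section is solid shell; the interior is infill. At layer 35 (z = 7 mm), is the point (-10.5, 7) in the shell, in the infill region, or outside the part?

outside

At z = 7 mm: the cylinder: section is a regular 12-gon, circumradius r=11; the r=5.5 cylinder at (13, 4) gives a regular 12-gon of circumradius 5.5 (constant along its height); the cube at (9.5, 12.5) (footprint 27×14.5) is included at this height; After the difference (first − rest): starting from the r=11 cylinder, the r=5.5 cylinder at (13, 4) partially overlaps it — only the 14.04 mm² overlap (of its 90.75 mm²) is removed, clipping the outline; the 27×14.5 cube at (9.5, 12.5) misses the remaining region (no effect) — 1 connected region. Overall, the cross-section is a single solid region. The nearest boundary edge runs (-9.53, 5.50)→(-5.50, 9.53); distance from the point to it = 1.75 mm. The point is not inside any of the regions above, so it lies outside the cross-section (1.75 mm from the nearest boundary).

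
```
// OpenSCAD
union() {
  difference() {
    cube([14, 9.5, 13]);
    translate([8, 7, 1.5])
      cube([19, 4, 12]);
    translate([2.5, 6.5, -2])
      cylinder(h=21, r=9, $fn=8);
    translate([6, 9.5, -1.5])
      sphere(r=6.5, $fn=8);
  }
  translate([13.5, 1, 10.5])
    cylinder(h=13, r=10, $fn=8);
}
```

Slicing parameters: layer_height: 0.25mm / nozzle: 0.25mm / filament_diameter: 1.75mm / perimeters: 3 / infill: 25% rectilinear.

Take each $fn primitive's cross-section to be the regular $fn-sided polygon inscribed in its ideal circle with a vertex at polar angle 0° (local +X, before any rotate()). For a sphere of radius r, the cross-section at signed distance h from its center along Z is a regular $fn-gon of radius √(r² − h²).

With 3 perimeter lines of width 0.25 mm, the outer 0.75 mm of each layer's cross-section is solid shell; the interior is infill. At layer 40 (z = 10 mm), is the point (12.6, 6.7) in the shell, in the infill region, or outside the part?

shell

At z = 10 mm: the cube is present — its section is the full 14×9.5 rectangle; the 19×4 cube at (8, 7) contributes its full rectangle; the r=9 cylinder at (2.5, 6.5) gives a regular 8-gon of circumradius 9 (constant along its height); the sphere at (6, 9.5) is absent (|z−center|=11.500 > r=6.5); After the difference (first − rest): starting from the 14×9.5 cube, the 19×4 cube at (8, 7) partially overlaps it — only the 15.00 mm² overlap (of its 76.00 mm²) is removed, clipping the outline; the r=9 cylinder at (2.5, 6.5) partially overlaps it — only the 91.68 mm² overlap (of its 229.10 mm²) is removed, clipping the outline — 1 connected region; the cylinder at (13.5, 1) is absent (z outside [10.5, 23.5]); Merging all regions: only that combined region is present, so the union is just that shape — 1 connected region. Overall, the cross-section is a single solid region. The nearest boundary edge runs (11.29, 7.00)→(14.00, 7.00); distance from the point to it = 0.30 mm. The point is inside the cross-section, 0.30 mm from the nearest boundary — within the 0.75 mm shell band (3 × 0.25).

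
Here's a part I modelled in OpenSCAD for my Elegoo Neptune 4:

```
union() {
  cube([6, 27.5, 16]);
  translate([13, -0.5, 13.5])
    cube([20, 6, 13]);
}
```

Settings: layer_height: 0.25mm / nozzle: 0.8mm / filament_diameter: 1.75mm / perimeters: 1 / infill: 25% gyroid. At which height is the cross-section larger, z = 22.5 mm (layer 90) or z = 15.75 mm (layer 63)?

layer 63 (z = 15.75 mm)

Layer 90 (z = 22.5): the cube is absent (z outside [0, 16]); the 20×6 cube at (13, -0.5) contributes its full rectangle (area 120.00 mm²); Taking the union: only the 20×6 cube at (13, -0.5) is present, so the union is just that shape — area = 120.00 mm². So its area = 120.00 mm². Layer 63 (z = 15.75): the cube (footprint 6×27.5) is included at this height (area 165.00 mm²); the cube at (13, -0.5) is present — its section is the full 20×6 rectangle (area 120.00 mm²); Merging all regions: the 2 present regions are separate (no shared area or edge), so areas and boundary lengths simply add and each stays a separate island — area = 285.00 mm². So its area = 285.00 mm². Layer 63 is larger (285.00 vs 120.00 mm²).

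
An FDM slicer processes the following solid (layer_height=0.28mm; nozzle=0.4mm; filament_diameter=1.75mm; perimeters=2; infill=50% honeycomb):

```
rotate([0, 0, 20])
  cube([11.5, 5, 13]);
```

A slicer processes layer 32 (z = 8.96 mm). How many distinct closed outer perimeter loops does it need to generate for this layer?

1

At z = 8.96 mm: the cube (footprint 11.5×5) is included at this height; (whole slice rotated 20° about Z — lengths, areas and connectivity unchanged). The result has 1 disconnected region.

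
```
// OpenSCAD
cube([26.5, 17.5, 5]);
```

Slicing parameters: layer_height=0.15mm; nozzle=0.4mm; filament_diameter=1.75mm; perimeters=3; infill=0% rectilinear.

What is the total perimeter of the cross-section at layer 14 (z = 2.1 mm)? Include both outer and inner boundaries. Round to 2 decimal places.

At z = 2.1 mm: the 26.5×17.5 cube contributes its full rectangle (perimeter 88.00 mm). Overall, the cross-section is a single solid region. Total boundary length (outer) = 88.00 mm.

88.00 mm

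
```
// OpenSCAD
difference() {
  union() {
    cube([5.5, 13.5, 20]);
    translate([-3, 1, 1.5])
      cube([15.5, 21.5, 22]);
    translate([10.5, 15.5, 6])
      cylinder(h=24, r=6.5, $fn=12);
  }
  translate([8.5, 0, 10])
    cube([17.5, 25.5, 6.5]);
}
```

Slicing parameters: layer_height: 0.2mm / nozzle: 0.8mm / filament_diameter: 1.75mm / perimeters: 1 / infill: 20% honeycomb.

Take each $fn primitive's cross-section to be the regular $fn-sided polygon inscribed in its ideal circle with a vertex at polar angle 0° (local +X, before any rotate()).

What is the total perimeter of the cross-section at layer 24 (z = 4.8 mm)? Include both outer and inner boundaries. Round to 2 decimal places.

At z = 4.8 mm: the cube (footprint 5.5×13.5) is included at this height (perimeter 38.00 mm); the 15.5×21.5 cube at (-3, 1) contributes its full rectangle (perimeter 74.00 mm); the cylinder at (10.5, 15.5) does not reach this height (z outside [6, 30]); Merging all regions: the regions partially overlap (shared area 68.75 mm²), so the edge portions inside another operand are dropped and the merged outline is re-measured after clipping — boundary = 76.00 mm; the cube at (8.5, 0) is absent (z outside [10, 16.5]); Subtracting the remaining from the first: none of the subtracted shapes is present at this height, so the result so far is unchanged — boundary = 76.00 mm. Overall, the cross-section is a single solid region. Total boundary length (outer) = 76.00 mm.

76.00 mm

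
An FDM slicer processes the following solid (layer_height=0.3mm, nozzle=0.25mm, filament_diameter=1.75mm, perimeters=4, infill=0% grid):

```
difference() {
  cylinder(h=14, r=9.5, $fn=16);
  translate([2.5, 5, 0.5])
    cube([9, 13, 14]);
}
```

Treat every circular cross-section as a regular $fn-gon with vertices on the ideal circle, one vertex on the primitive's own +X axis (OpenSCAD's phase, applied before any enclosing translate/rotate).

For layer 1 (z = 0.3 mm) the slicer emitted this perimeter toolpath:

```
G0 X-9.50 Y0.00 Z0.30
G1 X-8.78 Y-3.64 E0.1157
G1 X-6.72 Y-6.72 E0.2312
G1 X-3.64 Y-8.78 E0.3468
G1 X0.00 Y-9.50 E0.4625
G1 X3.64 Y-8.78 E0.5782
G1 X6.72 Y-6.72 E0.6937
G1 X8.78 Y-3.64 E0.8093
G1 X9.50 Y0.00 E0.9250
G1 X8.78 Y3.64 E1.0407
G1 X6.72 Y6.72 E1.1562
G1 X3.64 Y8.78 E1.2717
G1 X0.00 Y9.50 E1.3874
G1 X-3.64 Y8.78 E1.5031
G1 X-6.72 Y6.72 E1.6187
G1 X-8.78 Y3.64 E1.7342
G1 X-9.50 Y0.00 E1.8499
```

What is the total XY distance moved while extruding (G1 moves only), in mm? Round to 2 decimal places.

59.33 mm

Sum the Euclidean lengths of each G1 segment: total = 59.33 mm.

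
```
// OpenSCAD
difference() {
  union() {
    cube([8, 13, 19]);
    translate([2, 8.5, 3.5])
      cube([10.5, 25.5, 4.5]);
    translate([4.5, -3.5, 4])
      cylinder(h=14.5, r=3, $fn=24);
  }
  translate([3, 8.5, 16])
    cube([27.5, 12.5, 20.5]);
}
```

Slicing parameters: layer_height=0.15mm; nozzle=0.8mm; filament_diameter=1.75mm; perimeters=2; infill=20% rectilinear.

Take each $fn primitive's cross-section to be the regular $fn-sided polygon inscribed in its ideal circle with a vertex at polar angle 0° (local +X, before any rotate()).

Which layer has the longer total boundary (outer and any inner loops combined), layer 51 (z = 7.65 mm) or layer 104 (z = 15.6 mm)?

layer 51 (z = 7.65 mm)

Layer 51 (z = 7.65): the 8×13 cube contributes its full rectangle (perimeter 42.00 mm); the cube at (2, 8.5) is present — its section is the full 10.5×25.5 rectangle (perimeter 72.00 mm); the r=3 cylinder at (4.5, -3.5) gives a regular 24-gon of circumradius 3 (constant along its height) (perimeter = 2·24·3.000·sin(180°/24) = 18.80 mm); Combining (union): the regions partially overlap (shared area 27.00 mm²), so the edge portions inside another operand are dropped and the merged outline is re-measured after clipping — boundary = 111.80 mm; the cube at (3, 8.5) is absent (z outside [16, 36.5]); Subtracting the remaining from the first: none of the subtracted shapes is present at this height, so that combined region is unchanged — boundary = 111.80 mm. So its perimeter = 111.80 mm. Layer 104 (z = 15.6): the cube (footprint 8×13) is included at this height (perimeter 42.00 mm); the cube at (2, 8.5) is absent (z outside [3.5, 8]); the r=3 cylinder at (4.5, -3.5) gives a regular 24-gon of circumradius 3 (constant along its height) (perimeter = 2·24·3.000·sin(180°/24) = 18.80 mm); Taking the union: the 2 present regions are separate (no shared area or edge), so areas and boundary lengths simply add and each stays a separate island — boundary = 60.80 mm; the cube at (3, 8.5) is absent (z outside [16, 36.5]); Subtracting the remaining from the first: none of the subtracted shapes is present at this height, so the result so far is unchanged — boundary = 60.80 mm. So its perimeter = 60.80 mm. Layer 51 is larger (111.80 vs 60.80 mm).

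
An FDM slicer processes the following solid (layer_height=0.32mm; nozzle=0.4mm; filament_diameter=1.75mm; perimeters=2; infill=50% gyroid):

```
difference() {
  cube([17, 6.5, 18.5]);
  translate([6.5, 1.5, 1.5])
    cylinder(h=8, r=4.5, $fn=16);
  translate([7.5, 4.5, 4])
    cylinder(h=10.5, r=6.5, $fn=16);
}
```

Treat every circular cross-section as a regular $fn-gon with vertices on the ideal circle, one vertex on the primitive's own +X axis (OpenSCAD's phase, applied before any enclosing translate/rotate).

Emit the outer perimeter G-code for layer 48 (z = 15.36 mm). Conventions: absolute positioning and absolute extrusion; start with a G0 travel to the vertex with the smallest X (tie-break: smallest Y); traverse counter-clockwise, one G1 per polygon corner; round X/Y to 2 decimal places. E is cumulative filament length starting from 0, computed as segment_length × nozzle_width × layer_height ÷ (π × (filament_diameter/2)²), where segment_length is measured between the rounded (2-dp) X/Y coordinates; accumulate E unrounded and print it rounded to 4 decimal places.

G0 X0.00 Y0.00 Z15.36
G1 X17.00 Y0.00 E0.9047
G1 X17.00 Y6.50 E1.2506
G1 X0.00 Y6.50 E2.1553
G1 X0.00 Y0.00 E2.5012

At z = 15.36 mm: the cube (footprint 17×6.5) is included at this height; the cylinder at (6.5, 1.5) is not intersected at this z (z outside [1.5, 9.5]); the cylinder at (7.5, 4.5) does not reach this height (z outside [4, 14.5]); Subtracting the remaining from the first: none of the subtracted shapes is present at this height, so the 17×6.5 cube is unchanged — 1 connected region. The outline is a single polygon with 4 vertices. Extrusion per mm of travel: 0.4 × 0.32 / (π × 0.875²) = 0.053216. Accumulating E over each segment gives final E = 2.5012.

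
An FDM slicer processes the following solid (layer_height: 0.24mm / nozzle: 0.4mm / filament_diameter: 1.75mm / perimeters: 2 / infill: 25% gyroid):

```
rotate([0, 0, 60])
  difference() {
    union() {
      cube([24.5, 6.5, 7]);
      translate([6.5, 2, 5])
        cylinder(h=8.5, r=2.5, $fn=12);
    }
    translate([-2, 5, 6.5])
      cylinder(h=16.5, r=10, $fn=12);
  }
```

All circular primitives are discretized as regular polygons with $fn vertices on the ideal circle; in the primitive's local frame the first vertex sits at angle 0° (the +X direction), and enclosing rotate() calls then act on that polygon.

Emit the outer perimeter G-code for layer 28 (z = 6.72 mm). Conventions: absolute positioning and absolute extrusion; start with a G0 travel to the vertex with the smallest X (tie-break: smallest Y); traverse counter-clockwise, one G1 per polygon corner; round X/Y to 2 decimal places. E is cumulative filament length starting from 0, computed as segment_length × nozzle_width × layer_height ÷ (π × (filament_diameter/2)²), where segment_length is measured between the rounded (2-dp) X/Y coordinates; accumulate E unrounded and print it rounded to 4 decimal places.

G0 X-1.83 Y9.83 Z6.72
G1 X-0.33 Y9.43 E0.0620
G1 X3.33 Y5.77 E0.2685
G1 X3.49 Y5.18 E0.2929
G1 X3.68 Y5.38 E0.3040
G1 X4.02 Y6.63 E0.3557
G1 X3.96 Y6.85 E0.3648
G1 X12.25 Y21.22 E1.0269
G1 X6.62 Y24.47 E1.2864
G1 X-1.83 Y9.83 E1.9610

At z = 6.72 mm: the cube (footprint 24.5×6.5) is included at this height; the r=2.5 cylinder at (6.5, 2) contributes a regular 12-gon of circumradius 2.5; Merging all regions: the regions partially overlap (shared area 17.89 mm²), so overlapping operands fuse into one piece — 1 connected region; the r=10 cylinder at (-2, 5) gives a regular 12-gon of circumradius 10 (constant along its height); After the difference (first − rest): starting from the result so far, the r=10 cylinder at (-2, 5) partially overlaps it — only the 48.75 mm² overlap (of its 300.00 mm²) is removed, clipping the outline — 1 connected region; (rotated 60° about Z; rotation is an isometry so areas/perimeters/island counts are preserved). The outline is a single polygon with 9 vertices. Extrusion per mm of travel: 0.4 × 0.24 / (π × 0.875²) = 0.039912. Accumulating E over each segment gives final E = 1.9610.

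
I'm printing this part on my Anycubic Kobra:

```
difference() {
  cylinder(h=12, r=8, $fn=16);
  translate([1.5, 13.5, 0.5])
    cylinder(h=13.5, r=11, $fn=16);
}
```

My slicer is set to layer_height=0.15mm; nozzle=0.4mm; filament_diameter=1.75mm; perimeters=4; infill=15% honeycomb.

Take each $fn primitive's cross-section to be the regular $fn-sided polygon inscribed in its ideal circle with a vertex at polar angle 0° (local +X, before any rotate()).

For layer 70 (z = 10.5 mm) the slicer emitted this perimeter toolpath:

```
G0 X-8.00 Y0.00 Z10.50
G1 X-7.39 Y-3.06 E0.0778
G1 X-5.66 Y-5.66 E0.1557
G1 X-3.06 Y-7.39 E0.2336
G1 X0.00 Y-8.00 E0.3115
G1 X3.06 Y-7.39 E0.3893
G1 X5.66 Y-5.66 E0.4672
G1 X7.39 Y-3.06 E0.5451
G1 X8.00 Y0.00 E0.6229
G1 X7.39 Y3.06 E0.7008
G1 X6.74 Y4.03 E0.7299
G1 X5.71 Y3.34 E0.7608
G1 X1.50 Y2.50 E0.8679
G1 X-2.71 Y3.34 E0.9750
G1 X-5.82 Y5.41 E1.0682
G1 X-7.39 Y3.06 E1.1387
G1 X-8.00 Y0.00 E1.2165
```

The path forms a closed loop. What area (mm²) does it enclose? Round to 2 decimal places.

Apply the shoelace formula to the sequence of (X, Y) vertices; enclosed area = 150.78 mm².

150.78 mm²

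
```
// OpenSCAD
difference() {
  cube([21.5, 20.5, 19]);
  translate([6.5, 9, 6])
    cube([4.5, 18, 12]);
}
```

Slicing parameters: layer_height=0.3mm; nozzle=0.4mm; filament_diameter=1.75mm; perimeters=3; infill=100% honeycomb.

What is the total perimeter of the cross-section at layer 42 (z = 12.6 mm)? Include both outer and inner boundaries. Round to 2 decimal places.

At z = 12.6 mm: the cube (footprint 21.5×20.5) is included at this height (perimeter 84.00 mm); the cube at (6.5, 9) is present — its section is the full 4.5×18 rectangle (perimeter 45.00 mm); After the difference (first − rest): starting from the 21.5×20.5 cube, the 4.5×18 cube at (6.5, 9) partially overlaps it — only the 51.75 mm² overlap (of its 81.00 mm²) is removed, clipping the outline — boundary = 107.00 mm. Overall, the cross-section is a single solid region. Total boundary length (outer) = 107.00 mm.

107.00 mm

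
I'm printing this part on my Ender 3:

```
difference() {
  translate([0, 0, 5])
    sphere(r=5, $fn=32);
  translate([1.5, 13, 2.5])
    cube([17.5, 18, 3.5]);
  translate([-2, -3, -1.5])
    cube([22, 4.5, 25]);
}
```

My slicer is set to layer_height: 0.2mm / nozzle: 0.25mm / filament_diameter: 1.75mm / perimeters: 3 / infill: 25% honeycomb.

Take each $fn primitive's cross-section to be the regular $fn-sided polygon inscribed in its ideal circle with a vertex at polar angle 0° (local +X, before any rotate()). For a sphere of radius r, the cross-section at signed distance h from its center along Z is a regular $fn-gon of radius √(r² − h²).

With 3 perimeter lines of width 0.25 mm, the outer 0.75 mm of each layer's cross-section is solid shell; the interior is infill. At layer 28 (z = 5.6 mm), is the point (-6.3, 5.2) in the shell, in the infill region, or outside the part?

outside

At z = 5.6 mm: the r=5 sphere contributes a regular 32-gon of circumradius √(5²−0.6²) = 4.964; the cube at (1.5, 13) (footprint 17.5×18) is included at this height; the cube at (-2, -3) is present — its section is the full 22×4.5 rectangle; Taking the first minus the rest: starting from the r=5 sphere, the 17.5×18 cube at (1.5, 13) misses the remaining region (no effect); the 22×4.5 cube at (-2, -3) partially overlaps it — only the 30.18 mm² overlap (of its 99.00 mm²) is removed, clipping the outline — 1 connected region. Overall, the cross-section is a single solid region. The nearest boundary edge runs (-4.13, 2.76)→(-3.51, 3.51); distance from the point to it = 3.23 mm. The point is not inside any of the regions above, so it lies outside the cross-section (3.23 mm from the nearest boundary).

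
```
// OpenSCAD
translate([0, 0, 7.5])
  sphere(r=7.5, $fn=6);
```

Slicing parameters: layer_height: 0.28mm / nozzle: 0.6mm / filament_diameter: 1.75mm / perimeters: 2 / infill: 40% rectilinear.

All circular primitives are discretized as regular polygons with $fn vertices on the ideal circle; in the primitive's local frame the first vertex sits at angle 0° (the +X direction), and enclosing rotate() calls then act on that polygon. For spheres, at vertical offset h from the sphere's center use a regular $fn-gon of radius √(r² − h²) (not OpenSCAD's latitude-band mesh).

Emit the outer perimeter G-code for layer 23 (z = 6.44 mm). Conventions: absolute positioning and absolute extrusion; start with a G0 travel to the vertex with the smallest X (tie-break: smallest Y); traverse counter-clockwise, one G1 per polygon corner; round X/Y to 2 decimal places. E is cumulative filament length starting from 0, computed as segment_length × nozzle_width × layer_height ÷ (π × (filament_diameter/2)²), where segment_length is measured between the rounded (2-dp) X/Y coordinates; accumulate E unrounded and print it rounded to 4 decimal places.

At z = 6.44 mm: the r=7.5 sphere slices to a regular 6-gon of circumradius 7.425 (√(r²−h²) with h=1.06 from center). The outline is a single polygon with 6 vertices. Extrusion per mm of travel: 0.6 × 0.28 / (π × 0.875²) = 0.069846. Accumulating E over each segment gives final E = 3.1105.

G0 X-7.42 Y0.00 Z6.44
G1 X-3.71 Y-6.43 E0.5185
G1 X3.71 Y-6.43 E1.0368
G1 X7.42 Y0.00 E1.5553
G1 X3.71 Y6.43 E2.0738
G1 X-3.71 Y6.43 E2.5920
G1 X-7.42 Y0.00 E3.1105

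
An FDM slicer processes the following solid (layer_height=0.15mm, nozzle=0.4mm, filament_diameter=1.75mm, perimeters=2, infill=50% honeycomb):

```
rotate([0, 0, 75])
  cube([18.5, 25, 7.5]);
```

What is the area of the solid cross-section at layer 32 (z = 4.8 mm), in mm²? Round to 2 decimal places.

At z = 4.8 mm: the 18.5×25 cube contributes its full rectangle (area 462.50 mm²); (whole slice rotated 75° about Z — lengths, areas and connectivity unchanged). Overall, the cross-section is a single solid region. Net area = 462.50 mm².

462.50 mm²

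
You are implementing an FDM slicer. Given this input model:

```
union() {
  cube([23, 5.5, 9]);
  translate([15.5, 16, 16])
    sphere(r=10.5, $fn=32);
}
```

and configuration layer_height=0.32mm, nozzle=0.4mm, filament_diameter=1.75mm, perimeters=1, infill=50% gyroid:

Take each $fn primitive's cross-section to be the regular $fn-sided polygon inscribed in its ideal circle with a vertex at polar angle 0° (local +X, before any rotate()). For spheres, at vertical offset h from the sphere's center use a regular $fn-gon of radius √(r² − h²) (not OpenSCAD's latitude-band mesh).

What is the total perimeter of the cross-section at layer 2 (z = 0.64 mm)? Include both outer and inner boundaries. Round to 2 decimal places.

57.00 mm

At z = 0.64 mm: the 23×5.5 cube contributes its full rectangle (perimeter 57.00 mm); the sphere at (15.5, 16) is absent (|z−center|=15.360 > r=10.5); Merging all regions: only the 23×5.5 cube is present, so the union is just that shape — boundary = 57.00 mm. Overall, the cross-section is a single solid region. Total boundary length (outer) = 57.00 mm.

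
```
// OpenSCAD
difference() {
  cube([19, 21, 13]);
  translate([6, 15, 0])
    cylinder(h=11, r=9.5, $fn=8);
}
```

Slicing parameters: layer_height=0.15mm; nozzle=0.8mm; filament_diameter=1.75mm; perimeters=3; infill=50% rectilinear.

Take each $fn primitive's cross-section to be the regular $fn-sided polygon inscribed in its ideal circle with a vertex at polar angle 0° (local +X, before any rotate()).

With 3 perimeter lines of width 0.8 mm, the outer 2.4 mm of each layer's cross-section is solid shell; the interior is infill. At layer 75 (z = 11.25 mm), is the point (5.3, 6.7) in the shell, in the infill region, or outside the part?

infill

At z = 11.25 mm: the cube (footprint 19×21) is included at this height; the cylinder at (6, 15) is not intersected at this z (z outside [0, 11]); Taking the first minus the rest: none of the subtracted shapes is present at this height, so the 19×21 cube is unchanged — 1 connected region. Overall, the cross-section is a single solid region. The nearest boundary edge runs (0.00, 21.00)→(0.00, 0.00); distance from the point to it = 5.30 mm. The point is inside the cross-section and 5.30 mm from the nearest boundary — more than the 2.4 mm shell width (3 × 0.8), so it's in the infill interior.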